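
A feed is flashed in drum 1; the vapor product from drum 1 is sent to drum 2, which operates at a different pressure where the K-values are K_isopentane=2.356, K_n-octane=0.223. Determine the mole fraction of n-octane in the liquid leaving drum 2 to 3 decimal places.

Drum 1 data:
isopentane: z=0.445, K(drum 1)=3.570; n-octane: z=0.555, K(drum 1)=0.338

Drum 1:
Material balance + equilibrium reduce to Σ zᵢ(Kᵢ−1)/(1+ψ₁(Kᵢ−1)) = 0.
Feasibility: ΣzᵢKᵢ = 1.776, Σzᵢ/Kᵢ = 1.767 — both > 1, two phases present.
Binary case is linear: z₁(K₁−1)(1+ψ₁(K₂−1)) + z₂(K₂−1)(1+ψ₁(K₁−1)) = 0
⇒ ψ₁ = [z₁(K₁−1)+z₂(K₂−1)] / [−(K₁−1)(K₂−1)] = 0.7762/1.7013 = 0.456
Drum-1 compositions:
  isopentane: x = 0.205, y = 0.731
  n-octane: x = 0.795, y = 0.269
Drum-2 feed = drum-1 vapor: z₂ = (0.7312, 0.2688).
Drum 2:
Material balance + equilibrium reduce to Σ zᵢ(Kᵢ−1)/(1+ψ₂(Kᵢ−1)) = 0.
Check two-phase: ΣzᵢKᵢ = 1.783 > 1 and Σzᵢ/Kᵢ = 1.516 > 1, so g(0) = 0.783 > 0 and g(1) = -0.516 < 0.
Binary case is linear: z₁(K₁−1)(1+ψ₂(K₂−1)) + z₂(K₂−1)(1+ψ₂(K₁−1)) = 0
⇒ ψ₂ = [z₁(K₁−1)+z₂(K₂−1)] / [−(K₁−1)(K₂−1)] = 0.7827/1.0536 = 0.743
  isopentane: x = 0.364, y = 0.858
  n-octane: x = 0.636, y = 0.142

x_n-octane (drum 2) = 0.636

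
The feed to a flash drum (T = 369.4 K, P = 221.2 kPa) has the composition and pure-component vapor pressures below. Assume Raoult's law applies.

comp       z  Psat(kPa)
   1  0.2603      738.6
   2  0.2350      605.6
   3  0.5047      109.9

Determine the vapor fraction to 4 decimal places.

ψ = 0.7354

Raoult's law: Kᵢ = Pᵢˢᵃᵗ/P = Pᵢˢᵃᵗ/221.2.
  K_1 = 738.6/221.2 = 3.339060, K_2 = 605.6/221.2 = 2.737794, K_3 = 109.9/221.2 = 0.496835
Iterate (Newton) starting at ψ = 0.56:
  ψ = 0.5600: g = 0.11698, g' = -0.6969 → ψ = 0.7279
  ψ = 0.7279: g = 0.00491, g' = -0.6515 → ψ = 0.7354
Converged at ψ = 0.7354.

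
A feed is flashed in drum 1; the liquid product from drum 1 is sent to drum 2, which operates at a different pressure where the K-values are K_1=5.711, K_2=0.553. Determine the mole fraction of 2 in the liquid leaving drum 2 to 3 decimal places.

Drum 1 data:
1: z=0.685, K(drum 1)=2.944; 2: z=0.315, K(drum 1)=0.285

x_2 (drum 2) = 0.913

Drum 1:
Material balance + equilibrium reduce to Σ zᵢ(Kᵢ−1)/(1+ψ₁(Kᵢ−1)) = 0.
Check two-phase: ΣzᵢKᵢ = 2.106 > 1 and Σzᵢ/Kᵢ = 1.338 > 1, so g(0) = 1.106 > 0 and g(1) = -0.338 < 0.
Newton–Raphson from ψ₁ = 0.32:
  ψ₁ = 0.320: g = 0.5289, g' = -1.255 → ψ₁ = 0.742
  ψ₁ = 0.742: g = 0.0660, g' = -1.164 → ψ₁ = 0.798
  ψ₁ = 0.798: g = -0.0028, g' = -1.272 → ψ₁ = 0.796
Converged at ψ₁ = 0.796.
Drum-1 compositions:
  1: x = 0.269, y = 0.792
  2: x = 0.731, y = 0.208
Drum-2 feed = drum-1 liquid: z₂ = (0.2689, 0.7311).
Drum 2:
Material balance + equilibrium reduce to Σ zᵢ(Kᵢ−1)/(1+ψ₂(Kᵢ−1)) = 0.
Check two-phase: ΣzᵢKᵢ = 1.940 > 1 and Σzᵢ/Kᵢ = 1.369 > 1, so g(0) = 0.940 > 0 and g(1) = -0.369 < 0.
Binary case is linear: z₁(K₁−1)(1+ψ₂(K₂−1)) + z₂(K₂−1)(1+ψ₂(K₁−1)) = 0
⇒ ψ₂ = [z₁(K₁−1)+z₂(K₂−1)] / [−(K₁−1)(K₂−1)] = 0.9400/2.1058 = 0.446
  1: x = 0.087, y = 0.495
  2: x = 0.913, y = 0.505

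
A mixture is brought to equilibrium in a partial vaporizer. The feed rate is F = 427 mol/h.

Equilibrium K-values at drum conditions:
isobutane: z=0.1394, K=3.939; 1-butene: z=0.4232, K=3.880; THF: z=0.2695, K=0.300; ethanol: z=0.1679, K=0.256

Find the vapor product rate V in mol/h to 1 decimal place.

Material balance + equilibrium reduce to Σ zᵢ(Kᵢ−1)/(1+ψ(Kᵢ−1)) = 0.
Check two-phase: ΣzᵢKᵢ = 2.3149 > 1 and Σzᵢ/Kᵢ = 1.6987 > 1, so g(0) = 1.3149 > 0 and g(1) = -0.6987 < 0.
Newton–Raphson from ψ = 0.44:
  ψ = 0.4400: g = 0.25792, g' = -1.3930 → ψ = 0.6251
  ψ = 0.6251: g = 0.01064, g' = -1.3395 → ψ = 0.6331
Converged at ψ = 0.6331.
Then V = ψ·F = 0.6331·427 = 270.3 mol/h and L = F − V = 156.7 mol/h.

V = 270.3 mol/h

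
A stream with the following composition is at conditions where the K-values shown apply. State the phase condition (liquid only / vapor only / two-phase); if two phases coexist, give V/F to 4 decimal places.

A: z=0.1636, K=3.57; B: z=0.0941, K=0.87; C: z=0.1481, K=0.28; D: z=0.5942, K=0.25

liquid only

ΣzᵢKᵢ = 0.8559; Σzᵢ/Kᵢ = 3.0597.
Since ΣzᵢKᵢ < 1 the mixture is below its bubble point — single liquid phase.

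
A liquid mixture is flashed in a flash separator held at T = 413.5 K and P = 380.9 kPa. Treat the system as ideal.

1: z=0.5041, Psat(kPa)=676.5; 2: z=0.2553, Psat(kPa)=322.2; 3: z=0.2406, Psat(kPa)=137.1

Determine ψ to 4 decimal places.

Raoult's law: Kᵢ = Pᵢˢᵃᵗ/P = Pᵢˢᵃᵗ/380.9.
  K_1 = 676.5/380.9 = 1.776057, K_2 = 322.2/380.9 = 0.845891, K_3 = 137.1/380.9 = 0.359937
Let ψ = V/F and solve Σ zᵢ(Kᵢ−1)/(1+ψ(Kᵢ−1)) = 0.
Check two-phase: ΣzᵢKᵢ = 1.1979 > 1 and Σzᵢ/Kᵢ = 1.2541 > 1, so g(0) = 0.1979 > 0 and g(1) = -0.2541 < 0.
Newton iteration, ψ⁰ = 0.48:
  ψ = 0.4800: g = 0.02025, g' = -0.3736 → ψ = 0.5342
  ψ = 0.5342: g = -0.00033, g' = -0.3865 → ψ = 0.5333
Converged at ψ = 0.5333.

ψ = 0.5333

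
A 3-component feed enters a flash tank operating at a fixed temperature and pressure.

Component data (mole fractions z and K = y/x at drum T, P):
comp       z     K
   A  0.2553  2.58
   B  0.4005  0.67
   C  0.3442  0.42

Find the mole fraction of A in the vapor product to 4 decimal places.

Rachford–Rice: g(ψ) = Σ zᵢ(Kᵢ−1)/(1+ψ(Kᵢ−1)) = 0.
Feasibility: ΣzᵢKᵢ = 1.0716, Σzᵢ/Kᵢ = 1.5162 — both > 1, two phases present.
Newton iteration, ψ⁰ = 0.5:
  ψ = 0.5000: g = -0.21411, g' = -0.4912 → ψ = 0.0641
  ψ = 0.0641: g = 0.02393, g' = -0.6960 → ψ = 0.0985
  ψ = 0.0985: g = 0.00074, g' = -0.6541 → ψ = 0.0996
Converged at ψ = 0.0996.
Compositions from xᵢ = zᵢ/(1+ψ(Kᵢ−1)), yᵢ = Kᵢxᵢ:
  A: x = 0.2206, y = 0.5691
  B: x = 0.4141, y = 0.2775
  C: x = 0.3653, y = 0.1534

y_A = 0.5691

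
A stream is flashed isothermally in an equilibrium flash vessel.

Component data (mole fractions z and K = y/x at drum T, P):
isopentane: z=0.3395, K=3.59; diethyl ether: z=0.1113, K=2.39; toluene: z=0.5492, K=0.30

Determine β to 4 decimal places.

Let β = V/F and solve Σ zᵢ(Kᵢ−1)/(1+β(Kᵢ−1)) = 0.
Check two-phase: ΣzᵢKᵢ = 1.6496 > 1 and Σzᵢ/Kᵢ = 1.9718 > 1, so g(0) = 0.6496 > 0 and g(1) = -0.9718 < 0.
Newton iteration, β⁰ = 0.5:
  β = 0.5000: g = -0.11703, g' = -1.1442 → β = 0.3977
Converged at β = 0.3977.

β = 0.3977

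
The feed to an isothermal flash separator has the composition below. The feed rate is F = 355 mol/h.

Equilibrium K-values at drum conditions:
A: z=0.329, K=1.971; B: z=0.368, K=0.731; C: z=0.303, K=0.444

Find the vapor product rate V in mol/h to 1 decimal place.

V = 45.7 mol/h

Rachford–Rice: g(ψ) = Σ zᵢ(Kᵢ−1)/(1+ψ(Kᵢ−1)) = 0.
Check two-phase: ΣzᵢKᵢ = 1.052 > 1 and Σzᵢ/Kᵢ = 1.353 > 1, so g(0) = 0.052 > 0 and g(1) = -0.353 < 0.
Newton iteration, ψ⁰ = 0.5:
  ψ = 0.500: g = -0.1327, g' = -0.356 → ψ = 0.127
  ψ = 0.127: g = 0.0006, g' = -0.383 → ψ = 0.129
Converged at ψ = 0.129.
Then V = ψ·F = 0.1286·355 = 45.7 mol/h and L = F − V = 309.3 mol/h.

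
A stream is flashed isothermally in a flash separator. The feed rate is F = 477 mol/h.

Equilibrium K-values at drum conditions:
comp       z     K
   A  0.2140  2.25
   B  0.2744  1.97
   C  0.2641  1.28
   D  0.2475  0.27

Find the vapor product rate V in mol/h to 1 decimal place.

Rachford–Rice: g(ψ) = Σ zᵢ(Kᵢ−1)/(1+ψ(Kᵢ−1)) = 0.
Check two-phase: ΣzᵢKᵢ = 1.4269 > 1 and Σzᵢ/Kᵢ = 1.3574 > 1, so g(0) = 0.4269 > 0 and g(1) = -0.3574 < 0.
Newton iteration, ψ⁰ = 0.5:
  ψ = 0.5000: g = 0.12419, g' = -0.5867 → ψ = 0.7117
  ψ = 0.7117: g = -0.01534, g' = -0.7697 → ψ = 0.6917
  ψ = 0.6917: g = -0.00029, g' = -0.7414 → ψ = 0.6914
Converged at ψ = 0.6914.
Then V = ψ·F = 0.6914·477 = 329.8 mol/h and L = F − V = 147.2 mol/h.

V = 329.8 mol/h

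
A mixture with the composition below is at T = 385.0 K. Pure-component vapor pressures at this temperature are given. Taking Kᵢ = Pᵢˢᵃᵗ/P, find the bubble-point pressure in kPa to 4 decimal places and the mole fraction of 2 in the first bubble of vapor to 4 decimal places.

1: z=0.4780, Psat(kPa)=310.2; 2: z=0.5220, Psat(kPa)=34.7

At the bubble point ψ → 0, so ΣzᵢKᵢ = 1 with Kᵢ = Pᵢˢᵃᵗ/P ⇒ P = ΣzᵢPᵢˢᵃᵗ.
P = 0.4780·310.2 + 0.5220·34.7 = 166.3890 kPa
yᵢ = zᵢPᵢˢᵃᵗ/P ⇒ y_2 = 0.5220·34.7/166.3890 = 0.1089

Pbub = 166.3890 kPa, y_2 = 0.1089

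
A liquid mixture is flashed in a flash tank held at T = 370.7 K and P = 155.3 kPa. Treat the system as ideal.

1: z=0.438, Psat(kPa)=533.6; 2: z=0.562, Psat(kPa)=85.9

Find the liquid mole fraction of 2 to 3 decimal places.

Raoult's law: Kᵢ = Pᵢˢᵃᵗ/P = Pᵢˢᵃᵗ/155.3.
  K_1 = 533.6/155.3 = 3.43593, K_2 = 85.9/155.3 = 0.55312
Iterate (Newton) starting at ψ = 0.5:
  ψ = 0.500: g = 0.1576, g' = -0.714 → ψ = 0.721
  ψ = 0.721: g = 0.0168, g' = -0.586 → ψ = 0.749
Converged at ψ = 0.749.
Compositions from xᵢ = zᵢ/(1+ψ(Kᵢ−1)), yᵢ = Kᵢxᵢ:
  1: x = 0.155, y = 0.533
  2: x = 0.845, y = 0.467

x_2 = 0.845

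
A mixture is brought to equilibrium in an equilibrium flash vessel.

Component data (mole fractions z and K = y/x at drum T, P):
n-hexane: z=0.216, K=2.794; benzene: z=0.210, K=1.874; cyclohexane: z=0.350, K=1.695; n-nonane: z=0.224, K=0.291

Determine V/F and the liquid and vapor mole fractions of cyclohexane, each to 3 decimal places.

V/F = 0.863, x_cyclohexane = 0.219, y_cyclohexane = 0.371

Material balance + equilibrium reduce to Σ zᵢ(Kᵢ−1)/(1+V/F(Kᵢ−1)) = 0.
Check two-phase: ΣzᵢKᵢ = 1.655 > 1 and Σzᵢ/Kᵢ = 1.166 > 1, so g(0) = 0.655 > 0 and g(1) = -0.166 < 0.
Iterate (Newton) starting at V/F = 0.41:
  V/F = 0.410: g = 0.3238, g' = -0.644 → V/F = 0.913
  V/F = 0.913: g = -0.0523, g' = -1.118 → V/F = 0.866
  V/F = 0.866: g = -0.0034, g' = -0.980 → V/F = 0.863
Converged at V/F = 0.863.
Compositions from xᵢ = zᵢ/(1+V/F(Kᵢ−1)), yᵢ = Kᵢxᵢ:
  n-hexane: x = 0.085, y = 0.237
  benzene: x = 0.120, y = 0.224
  cyclohexane: x = 0.219, y = 0.371
  n-nonane: x = 0.577, y = 0.168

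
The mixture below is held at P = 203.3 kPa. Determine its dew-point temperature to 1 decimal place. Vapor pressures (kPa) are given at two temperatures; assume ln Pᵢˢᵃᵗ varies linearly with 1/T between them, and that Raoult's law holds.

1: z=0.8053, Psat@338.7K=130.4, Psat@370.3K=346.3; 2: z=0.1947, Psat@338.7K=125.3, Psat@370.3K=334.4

T = 352.6 K

Dew-point temperature: Σzᵢ·P/Pᵢˢᵃᵗ(T) = 1. Interpolate ln Pᵢˢᵃᵗ = aᵢ + bᵢ/T.
  T = 338.7 K: ΣzᵢP/Pᵢˢᵃᵗ = 1.5714
  T = 370.3 K: ΣzᵢP/Pᵢˢᵃᵗ = 0.5911
  T = 354.5 K: ΣzᵢP/Pᵢˢᵃᵗ = 0.9430
  T = 346.6 K: ΣzᵢP/Pᵢˢᵃᵗ = 1.2103
  T = 350.6 K: ΣzᵢP/Pᵢˢᵃᵗ = 1.0651
  T = 352.6 K: ΣzᵢP/Pᵢˢᵃᵗ = 1.0003
Interpolating between 352.6 K and 354.5 K gives T ≈ 352.6 K.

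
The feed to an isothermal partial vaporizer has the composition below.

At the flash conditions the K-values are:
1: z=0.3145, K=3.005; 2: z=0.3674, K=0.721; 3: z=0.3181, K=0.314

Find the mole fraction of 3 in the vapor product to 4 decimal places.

y_3 = 0.1268

Rachford–Rice: g(V/F) = Σ zᵢ(Kᵢ−1)/(1+V/F(Kᵢ−1)) = 0.
Feasibility: ΣzᵢKᵢ = 1.3099, Σzᵢ/Kᵢ = 1.6273 — both > 1, two phases present.
Newton iteration, V/F⁰ = 0.5:
  V/F = 0.5000: g = -0.13637, g' = -0.7007 → V/F = 0.3054
  V/F = 0.3054: g = 0.00301, g' = -0.7601 → V/F = 0.3093
Converged at V/F = 0.3093.
Compositions from xᵢ = zᵢ/(1+V/F(Kᵢ−1)), yᵢ = Kᵢxᵢ:
  1: x = 0.1941, y = 0.5833
  2: x = 0.4021, y = 0.2899
  3: x = 0.4038, y = 0.1268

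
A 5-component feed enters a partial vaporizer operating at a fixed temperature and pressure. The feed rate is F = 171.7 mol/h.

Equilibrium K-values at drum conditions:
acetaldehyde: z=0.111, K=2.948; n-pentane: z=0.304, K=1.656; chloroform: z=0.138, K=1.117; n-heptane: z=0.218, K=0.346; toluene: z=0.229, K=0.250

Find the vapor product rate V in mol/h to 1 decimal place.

Newton–Raphson from V/F = 0.61:
  V/F = 0.610: g = -0.2975, g' = -0.852 → V/F = 0.261
  V/F = 0.261: g = -0.0561, g' = -0.617 → V/F = 0.170
  V/F = 0.170: g = 0.0005, g' = -0.633 → V/F = 0.171
Converged at V/F = 0.171.
Then V = V/F·F = 0.1707·171.7 = 29.3 mol/h and L = F − V = 142.4 mol/h.

V = 29.3 mol/h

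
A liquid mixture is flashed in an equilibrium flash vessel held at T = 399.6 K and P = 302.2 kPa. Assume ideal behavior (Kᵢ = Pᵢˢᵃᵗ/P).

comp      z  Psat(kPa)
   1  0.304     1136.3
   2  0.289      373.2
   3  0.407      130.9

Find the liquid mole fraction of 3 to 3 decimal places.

x_3 = 0.639

Raoult's law: Kᵢ = Pᵢˢᵃᵗ/P = Pᵢˢᵃᵗ/302.2.
  K_1 = 1136.3/302.2 = 3.76009, K_2 = 373.2/302.2 = 1.23494, K_3 = 130.9/302.2 = 0.43316
Let ψ = V/F and solve Σ zᵢ(Kᵢ−1)/(1+ψ(Kᵢ−1)) = 0.
Check two-phase: ΣzᵢKᵢ = 1.676 > 1 and Σzᵢ/Kᵢ = 1.254 > 1, so g(0) = 0.676 > 0 and g(1) = -0.254 < 0.
Newton–Raphson from ψ = 0.5:
  ψ = 0.500: g = 0.0913, g' = -0.676 → ψ = 0.635
  ψ = 0.635: g = 0.0034, g' = -0.637 → ψ = 0.640
Converged at ψ = 0.640.
Compositions from xᵢ = zᵢ/(1+ψ(Kᵢ−1)), yᵢ = Kᵢxᵢ:
  1: x = 0.110, y = 0.413
  2: x = 0.251, y = 0.310
  3: x = 0.639, y = 0.277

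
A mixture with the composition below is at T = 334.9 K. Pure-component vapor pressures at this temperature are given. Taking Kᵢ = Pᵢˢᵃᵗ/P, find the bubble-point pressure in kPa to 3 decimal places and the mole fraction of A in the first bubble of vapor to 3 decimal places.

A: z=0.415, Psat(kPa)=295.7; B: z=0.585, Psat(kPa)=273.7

Pbub = 282.830 kPa, y_A = 0.434

At the bubble point ψ → 0, so ΣzᵢKᵢ = 1 with Kᵢ = Pᵢˢᵃᵗ/P ⇒ P = ΣzᵢPᵢˢᵃᵗ.
P = 0.415·295.7 + 0.585·273.7 = 282.830 kPa
yᵢ = zᵢPᵢˢᵃᵗ/P ⇒ y_A = 0.415·295.7/282.830 = 0.434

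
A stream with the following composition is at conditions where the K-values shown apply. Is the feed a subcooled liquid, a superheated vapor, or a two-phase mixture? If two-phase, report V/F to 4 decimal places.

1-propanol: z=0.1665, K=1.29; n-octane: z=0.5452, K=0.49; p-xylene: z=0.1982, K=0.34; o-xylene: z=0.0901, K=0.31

ΣzᵢKᵢ = 0.5773; Σzᵢ/Kᵢ = 2.1153.
Since ΣzᵢKᵢ < 1 the mixture is below its bubble point — single liquid phase.

subcooled liquid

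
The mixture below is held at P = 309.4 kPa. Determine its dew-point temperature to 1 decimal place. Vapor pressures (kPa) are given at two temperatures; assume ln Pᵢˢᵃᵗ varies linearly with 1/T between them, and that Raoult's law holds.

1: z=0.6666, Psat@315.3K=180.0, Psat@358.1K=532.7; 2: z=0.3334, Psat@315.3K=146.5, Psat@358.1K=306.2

T = 342.0 K

Dew-point temperature: Σzᵢ·P/Pᵢˢᵃᵗ(T) = 1. Interpolate ln Pᵢˢᵃᵗ = aᵢ + bᵢ/T.
  T = 315.3 K: ΣzᵢP/Pᵢˢᵃᵗ = 1.8499
  T = 358.1 K: ΣzᵢP/Pᵢˢᵃᵗ = 0.7241
  T = 336.7 K: ΣzᵢP/Pᵢˢᵃᵗ = 1.1192
  T = 347.4 K: ΣzᵢP/Pᵢˢᵃᵗ = 0.8935
  T = 342.0 K: ΣzᵢP/Pᵢˢᵃᵗ = 0.9991
  T = 339.4 K: ΣzᵢP/Pᵢˢᵃᵗ = 1.0558
Interpolating between 339.4 K and 342.0 K gives T ≈ 342.0 K.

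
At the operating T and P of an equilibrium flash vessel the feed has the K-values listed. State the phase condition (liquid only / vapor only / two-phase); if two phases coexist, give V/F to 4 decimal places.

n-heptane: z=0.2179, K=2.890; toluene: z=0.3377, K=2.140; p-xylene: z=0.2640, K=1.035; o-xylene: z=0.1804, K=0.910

vapor only

ΣzᵢKᵢ = 1.7898; Σzᵢ/Kᵢ = 0.6865.
Since Σzᵢ/Kᵢ < 1 the mixture is above its dew point — single vapor phase.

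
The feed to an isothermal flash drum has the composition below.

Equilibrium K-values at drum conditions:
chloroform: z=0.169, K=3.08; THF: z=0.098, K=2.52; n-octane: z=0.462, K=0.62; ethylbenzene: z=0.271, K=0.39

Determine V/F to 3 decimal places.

Rachford–Rice: g(V/F) = Σ zᵢ(Kᵢ−1)/(1+V/F(Kᵢ−1)) = 0.
Feasibility: ΣzᵢKᵢ = 1.160, Σzᵢ/Kᵢ = 1.534 — both > 1, two phases present.
Newton–Raphson from V/F = 0.67:
  V/F = 0.670: g = -0.2944, g' = -0.592 → V/F = 0.172
  V/F = 0.172: g = 0.0042, g' = -0.741 → V/F = 0.178
Converged at V/F = 0.178.

V/F = 0.178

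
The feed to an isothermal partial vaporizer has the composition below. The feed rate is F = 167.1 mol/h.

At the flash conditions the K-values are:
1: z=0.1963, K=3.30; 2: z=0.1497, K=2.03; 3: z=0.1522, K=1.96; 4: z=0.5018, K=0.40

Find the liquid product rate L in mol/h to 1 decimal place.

L = 88.1 mol/h

Newton–Raphson from ψ = 0.35:
  ψ = 0.3500: g = 0.09172, g' = -0.7726 → ψ = 0.4687
  ψ = 0.4687: g = 0.00314, g' = -0.7291 → ψ = 0.4730
Converged at ψ = 0.4730.
Then V = ψ·F = 0.4730·167.1 = 79.0 mol/h and L = F − V = 88.1 mol/h.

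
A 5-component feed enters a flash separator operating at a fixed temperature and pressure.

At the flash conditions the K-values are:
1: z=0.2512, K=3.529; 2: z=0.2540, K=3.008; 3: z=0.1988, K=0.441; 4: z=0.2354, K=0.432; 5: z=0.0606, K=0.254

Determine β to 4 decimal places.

β = 0.6357

Material balance + equilibrium reduce to Σ zᵢ(Kᵢ−1)/(1+β(Kᵢ−1)) = 0.
Feasibility: ΣzᵢKᵢ = 1.8553, Σzᵢ/Kᵢ = 1.3899 — both > 1, two phases present.
Iterate (Newton) starting at β = 0.64:
  β = 0.6400: g = -0.00381, g' = -0.8920 → β = 0.6357
Converged at β = 0.6357.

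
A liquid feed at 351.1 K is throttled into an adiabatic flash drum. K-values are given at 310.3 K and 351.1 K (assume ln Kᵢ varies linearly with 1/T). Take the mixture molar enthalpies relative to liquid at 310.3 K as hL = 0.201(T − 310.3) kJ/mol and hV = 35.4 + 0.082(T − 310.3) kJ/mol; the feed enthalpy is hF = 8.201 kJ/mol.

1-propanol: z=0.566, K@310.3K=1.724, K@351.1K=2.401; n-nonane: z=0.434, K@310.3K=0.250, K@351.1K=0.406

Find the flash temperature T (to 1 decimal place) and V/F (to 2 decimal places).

T = 314.0 K, V/F = 0.21

Adiabatic flash: solve Rachford–Rice at each trial T, then check hF = ψ·hV(T) + (1−ψ)·hL(T).
  T = 310.3 K: K = (1.724, 0.250), RR gives ψ = 0.155, H_out = 5.495 kJ/mol
  T = 351.1 K: K = (2.401, 0.406), RR gives ψ = 0.643, H_out = 27.844 kJ/mol
  T = 330.7 K: K = (2.055, 0.323), RR gives ψ = 0.425, H_out = 18.124 kJ/mol
  T = 320.5 K: K = (1.888, 0.286), RR gives ψ = 0.303, H_out = 12.418 kJ/mol
  T = 315.4 K: K = (1.805, 0.267), RR gives ψ = 0.234, H_out = 9.157 kJ/mol
  T = 312.9 K: K = (1.765, 0.259), RR gives ψ = 0.197, H_out = 7.420 kJ/mol
  T = 314.1 K: K = (1.784, 0.263), RR gives ψ = 0.215, H_out = 8.267 kJ/mol
Linear interpolation between T = 312.9 (H_out = 7.420) and T = 314.1 (H_out = 8.267) on hF = 8.201 gives T ≈ 314.0 K, at which ψ = 0.21.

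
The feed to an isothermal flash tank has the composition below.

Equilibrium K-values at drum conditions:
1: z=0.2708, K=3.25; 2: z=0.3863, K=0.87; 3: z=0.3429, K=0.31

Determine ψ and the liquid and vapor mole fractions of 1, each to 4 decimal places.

ψ = 0.3176, x_1 = 0.1579, y_1 = 0.5133

Material balance + equilibrium reduce to Σ zᵢ(Kᵢ−1)/(1+ψ(Kᵢ−1)) = 0.
g(0) = ΣzᵢKᵢ − 1 = 0.3225 and g(1) = 1 − Σzᵢ/Kᵢ = -0.6335, so a root lies in (0, 1).
Iterate (Newton) starting at ψ = 0.5:
  ψ = 0.5000: g = -0.12820, g' = -0.6916 → ψ = 0.3146
  ψ = 0.3146: g = 0.00218, g' = -0.7434 → ψ = 0.3176
Converged at ψ = 0.3176.
Compositions from xᵢ = zᵢ/(1+ψ(Kᵢ−1)), yᵢ = Kᵢxᵢ:
  1: x = 0.1579, y = 0.5133
  2: x = 0.4029, y = 0.3506
  3: x = 0.4391, y = 0.1361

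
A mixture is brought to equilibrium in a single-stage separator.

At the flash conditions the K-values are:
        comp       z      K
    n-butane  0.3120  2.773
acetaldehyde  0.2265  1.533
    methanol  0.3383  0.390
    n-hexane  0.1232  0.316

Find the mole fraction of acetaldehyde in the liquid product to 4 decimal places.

x_acetaldehyde = 0.1828

Rachford–Rice: g(β) = Σ zᵢ(Kᵢ−1)/(1+β(Kᵢ−1)) = 0.
Feasibility: ΣzᵢKᵢ = 1.3833, Σzᵢ/Kᵢ = 1.5176 — both > 1, two phases present.
Iterate (Newton) starting at β = 0.48:
  β = 0.4800: g = -0.02229, g' = -0.7065 → β = 0.4485
  β = 0.4485: g = -0.00004, g' = -0.7047 → β = 0.4484
Converged at β = 0.4484.
Compositions from xᵢ = zᵢ/(1+β(Kᵢ−1)), yᵢ = Kᵢxᵢ:
  n-butane: x = 0.1738, y = 0.4820
  acetaldehyde: x = 0.1828, y = 0.2802
  methanol: x = 0.4657, y = 0.1816
  n-hexane: x = 0.1777, y = 0.0562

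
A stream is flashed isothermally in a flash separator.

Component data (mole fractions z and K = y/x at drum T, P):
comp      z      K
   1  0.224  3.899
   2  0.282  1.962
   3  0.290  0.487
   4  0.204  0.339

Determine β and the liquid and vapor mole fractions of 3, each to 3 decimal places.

Let β = V/F and solve Σ zᵢ(Kᵢ−1)/(1+β(Kᵢ−1)) = 0.
Feasibility: ΣzᵢKᵢ = 1.637, Σzᵢ/Kᵢ = 1.398 — both > 1, two phases present.
Newton iteration, β⁰ = 0.69:
  β = 0.690: g = -0.0987, g' = -0.788 → β = 0.565
  β = 0.565: g = -0.0025, g' = -0.758 → β = 0.561
Converged at β = 0.561.
Compositions from xᵢ = zᵢ/(1+β(Kᵢ−1)), yᵢ = Kᵢxᵢ:
  1: x = 0.085, y = 0.332
  2: x = 0.183, y = 0.359
  3: x = 0.407, y = 0.198
  4: x = 0.324, y = 0.110

β = 0.561, x_3 = 0.407, y_3 = 0.198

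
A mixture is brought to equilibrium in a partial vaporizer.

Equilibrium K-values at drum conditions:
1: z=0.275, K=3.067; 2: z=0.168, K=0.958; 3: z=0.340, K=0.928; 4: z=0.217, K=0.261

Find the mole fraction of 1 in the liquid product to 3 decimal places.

Material balance + equilibrium reduce to Σ zᵢ(Kᵢ−1)/(1+β(Kᵢ−1)) = 0.
Feasibility: ΣzᵢKᵢ = 1.377, Σzᵢ/Kᵢ = 1.463 — both > 1, two phases present.
Newton iteration, β⁰ = 0.5:
  β = 0.500: g = -0.0074, g' = -0.584 → β = 0.487
Converged at β = 0.487.
Compositions from xᵢ = zᵢ/(1+β(Kᵢ−1)), yᵢ = Kᵢxᵢ:
  1: x = 0.137, y = 0.420
  2: x = 0.172, y = 0.164
  3: x = 0.352, y = 0.327
  4: x = 0.339, y = 0.089

x_1 = 0.137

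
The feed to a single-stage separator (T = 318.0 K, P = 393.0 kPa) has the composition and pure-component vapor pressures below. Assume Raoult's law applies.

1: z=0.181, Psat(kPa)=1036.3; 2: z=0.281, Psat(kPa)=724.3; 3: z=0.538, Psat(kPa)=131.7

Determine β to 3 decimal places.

β = 0.218

Raoult's law: Kᵢ = Pᵢˢᵃᵗ/P = Pᵢˢᵃᵗ/393.0.
  K_1 = 1036.3/393.0 = 2.63690, K_2 = 724.3/393.0 = 1.84300, K_3 = 131.7/393.0 = 0.33511
Let β = V/F and solve Σ zᵢ(Kᵢ−1)/(1+β(Kᵢ−1)) = 0.
Feasibility: ΣzᵢKᵢ = 1.175, Σzᵢ/Kᵢ = 1.827 — both > 1, two phases present.
Iterate (Newton) starting at β = 0.62:
  β = 0.620: g = -0.3060, g' = -0.894 → β = 0.278
  β = 0.278: g = -0.0431, g' = -0.718 → β = 0.218
Converged at β = 0.218.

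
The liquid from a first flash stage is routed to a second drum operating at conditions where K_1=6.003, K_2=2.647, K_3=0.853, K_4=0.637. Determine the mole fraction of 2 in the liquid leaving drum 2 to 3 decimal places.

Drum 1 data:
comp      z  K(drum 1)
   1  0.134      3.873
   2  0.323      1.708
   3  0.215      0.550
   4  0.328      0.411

x_2 (drum 2) = 0.113

Drum 1:
Rachford–Rice: g(ψ₁) = Σ zᵢ(Kᵢ−1)/(1+ψ₁(Kᵢ−1)) = 0.
Check two-phase: ΣzᵢKᵢ = 1.324 > 1 and Σzᵢ/Kᵢ = 1.413 > 1, so g(0) = 0.324 > 0 and g(1) = -0.413 < 0.
Iterate (Newton) starting at ψ₁ = 0.5:
  ψ₁ = 0.500: g = -0.0718, g' = -0.576 → ψ₁ = 0.375
  ψ₁ = 0.375: g = 0.0015, g' = -0.608 → ψ₁ = 0.378
Converged at ψ₁ = 0.378.
Drum-1 compositions:
  1: x = 0.064, y = 0.249
  2: x = 0.255, y = 0.435
  3: x = 0.259, y = 0.142
  4: x = 0.422, y = 0.173
Drum-2 feed = drum-1 liquid: z₂ = (0.0643, 0.2548, 0.2590, 0.4219).
Drum 2:
Material balance + equilibrium reduce to Σ zᵢ(Kᵢ−1)/(1+ψ₂(Kᵢ−1)) = 0.
g(0) = ΣzᵢKᵢ − 1 = 0.550 and g(1) = 1 − Σzᵢ/Kᵢ = -0.073, so a root lies in (0, 1).
Iterate (Newton) starting at ψ₂ = 0.46:
  ψ₂ = 0.460: g = 0.1115, g' = -0.458 → ψ₂ = 0.704
  ψ₂ = 0.704: g = 0.0174, g' = -0.334 → ψ₂ = 0.756
  ψ₂ = 0.756: g = 0.0004, g' = -0.320 → ψ₂ = 0.757
Converged at ψ₂ = 0.757.
  1: x = 0.013, y = 0.081
  2: x = 0.113, y = 0.300
  3: x = 0.291, y = 0.249
  4: x = 0.582, y = 0.371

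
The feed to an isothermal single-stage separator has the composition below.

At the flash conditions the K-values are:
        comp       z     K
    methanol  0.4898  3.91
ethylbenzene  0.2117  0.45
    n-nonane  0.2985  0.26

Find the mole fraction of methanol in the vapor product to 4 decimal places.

y_methanol = 0.7306

Rachford–Rice: g(V/F) = Σ zᵢ(Kᵢ−1)/(1+V/F(Kᵢ−1)) = 0.
Check two-phase: ΣzᵢKᵢ = 2.0880 > 1 and Σzᵢ/Kᵢ = 1.7438 > 1, so g(0) = 1.0880 > 0 and g(1) = -0.7438 < 0.
Iterate (Newton) starting at V/F = 0.5:
  V/F = 0.5000: g = 0.06936, g' = -1.2219 → V/F = 0.5568
  V/F = 0.5568: g = 0.00048, g' = -1.2100 → V/F = 0.5572
Converged at V/F = 0.5572.
Compositions from xᵢ = zᵢ/(1+V/F(Kᵢ−1)), yᵢ = Kᵢxᵢ:
  methanol: x = 0.1869, y = 0.7306
  ethylbenzene: x = 0.3052, y = 0.1374
  n-nonane: x = 0.5079, y = 0.1321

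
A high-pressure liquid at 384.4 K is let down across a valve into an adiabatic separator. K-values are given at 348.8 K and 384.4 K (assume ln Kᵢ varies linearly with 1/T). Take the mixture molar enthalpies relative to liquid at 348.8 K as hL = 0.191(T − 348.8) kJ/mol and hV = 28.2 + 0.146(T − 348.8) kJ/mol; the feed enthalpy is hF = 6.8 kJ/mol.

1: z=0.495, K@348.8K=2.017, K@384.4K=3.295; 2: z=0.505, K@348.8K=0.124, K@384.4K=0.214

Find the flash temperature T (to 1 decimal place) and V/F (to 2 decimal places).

T = 357.3 K, V/F = 0.19

Adiabatic flash: solve Rachford–Rice at each trial T, then check hF = ψ·hV(T) + (1−ψ)·hL(T).
  T = 348.8 K: K = (2.017, 0.124), RR gives ψ = 0.069, H_out = 1.932 kJ/mol
  T = 384.4 K: K = (3.295, 0.214), RR gives ψ = 0.410, H_out = 17.698 kJ/mol
  T = 366.6 K: K = (2.609, 0.165), RR gives ψ = 0.279, H_out = 11.044 kJ/mol
  T = 357.7 K: K = (2.301, 0.144), RR gives ψ = 0.190, H_out = 6.979 kJ/mol
  T = 353.2 K: K = (2.155, 0.133), RR gives ψ = 0.134, H_out = 4.589 kJ/mol
  T = 355.4 K: K = (2.226, 0.138), RR gives ψ = 0.162, H_out = 5.793 kJ/mol
  T = 356.5 K: K = (2.262, 0.141), RR gives ψ = 0.176, H_out = 6.369 kJ/mol
Linear interpolation between T = 356.5 (H_out = 6.369) and T = 357.7 (H_out = 6.979) on hF = 6.8 gives T ≈ 357.3 K, at which ψ = 0.19.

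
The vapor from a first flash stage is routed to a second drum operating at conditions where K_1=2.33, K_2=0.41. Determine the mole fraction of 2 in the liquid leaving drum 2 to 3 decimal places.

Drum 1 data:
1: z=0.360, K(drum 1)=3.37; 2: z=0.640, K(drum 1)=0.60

Drum 1:
Material balance + equilibrium reduce to Σ zᵢ(Kᵢ−1)/(1+ψ₁(Kᵢ−1)) = 0.
Feasibility: ΣzᵢKᵢ = 1.597, Σzᵢ/Kᵢ = 1.173 — both > 1, two phases present.
Binary case is linear: z₁(K₁−1)(1+ψ₁(K₂−1)) + z₂(K₂−1)(1+ψ₁(K₁−1)) = 0
⇒ ψ₁ = [z₁(K₁−1)+z₂(K₂−1)] / [−(K₁−1)(K₂−1)] = 0.5972/0.9480 = 0.630
Drum-1 compositions:
  1: x = 0.144, y = 0.487
  2: x = 0.856, y = 0.513
Drum-2 feed = drum-1 vapor: z₂ = (0.4866, 0.5134).
Drum 2:
Let ψ₂ = V/F and solve Σ zᵢ(Kᵢ−1)/(1+ψ₂(Kᵢ−1)) = 0.
g(0) = ΣzᵢKᵢ − 1 = 0.344 and g(1) = 1 − Σzᵢ/Kᵢ = -0.461, so a root lies in (0, 1).
Newton iteration, ψ₂⁰ = 0.5:
  ψ₂ = 0.500: g = -0.0409, g' = -0.670 → ψ₂ = 0.439
Converged at ψ₂ = 0.439.
  1: x = 0.307, y = 0.716
  2: x = 0.693, y = 0.284

x_2 (drum 2) = 0.693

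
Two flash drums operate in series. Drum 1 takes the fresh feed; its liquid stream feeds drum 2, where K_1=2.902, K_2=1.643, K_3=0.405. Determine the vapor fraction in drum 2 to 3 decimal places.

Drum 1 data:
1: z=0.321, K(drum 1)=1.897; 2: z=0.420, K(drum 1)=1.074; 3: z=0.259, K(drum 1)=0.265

V/F (drum 2) = 0.755

Drum 1:
Iterate (Newton) starting at ψ₁ = 0.38:
  ψ₁ = 0.380: g = -0.0192, g' = -0.415 → ψ₁ = 0.334
  ψ₁ = 0.334: g = -0.0003, g' = -0.401 → ψ₁ = 0.333
Converged at ψ₁ = 0.333.
Drum-1 compositions:
  1: x = 0.247, y = 0.469
  2: x = 0.410, y = 0.440
  3: x = 0.343, y = 0.091
Drum-2 feed = drum-1 liquid: z₂ = (0.2472, 0.4099, 0.3429).
Drum 2:
Let ψ₂ = V/F and solve Σ zᵢ(Kᵢ−1)/(1+ψ₂(Kᵢ−1)) = 0.
Feasibility: ΣzᵢKᵢ = 1.530, Σzᵢ/Kᵢ = 1.181 — both > 1, two phases present.
Newton iteration, ψ₂⁰ = 0.5:
  ψ₂ = 0.500: g = 0.1500, g' = -0.578 → ψ₂ = 0.759
  ψ₂ = 0.759: g = -0.0029, g' = -0.630 → ψ₂ = 0.755
Converged at ψ₂ = 0.755.
  1: x = 0.101, y = 0.294
  2: x = 0.276, y = 0.453
  3: x = 0.623, y = 0.252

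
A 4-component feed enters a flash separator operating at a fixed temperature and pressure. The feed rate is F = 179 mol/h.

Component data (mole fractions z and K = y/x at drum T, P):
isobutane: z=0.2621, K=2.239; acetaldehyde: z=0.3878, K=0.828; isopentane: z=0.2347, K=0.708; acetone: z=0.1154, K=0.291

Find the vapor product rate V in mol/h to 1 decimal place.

Material balance + equilibrium reduce to Σ zᵢ(Kᵢ−1)/(1+β(Kᵢ−1)) = 0.
Check two-phase: ΣzᵢKᵢ = 1.1077 > 1 and Σzᵢ/Kᵢ = 1.3135 > 1, so g(0) = 0.1077 > 0 and g(1) = -0.3135 < 0.
Iterate (Newton) starting at β = 0.4:
  β = 0.4000: g = -0.04630, g' = -0.3318 → β = 0.2604
  β = 0.2604: g = 0.00116, g' = -0.3533 → β = 0.2637
Converged at β = 0.2637.
Then V = β·F = 0.2637·179 = 47.2 mol/h and L = F − V = 131.8 mol/h.

V = 47.2 mol/h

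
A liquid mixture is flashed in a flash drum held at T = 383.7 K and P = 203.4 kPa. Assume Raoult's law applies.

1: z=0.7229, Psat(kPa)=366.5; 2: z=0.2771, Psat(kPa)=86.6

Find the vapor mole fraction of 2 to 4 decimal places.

Raoult's law: Kᵢ = Pᵢˢᵃᵗ/P = Pᵢˢᵃᵗ/203.4.
  K_1 = 366.5/203.4 = 1.801868, K_2 = 86.6/203.4 = 0.425762
Newton–Raphson from ψ = 0.58:
  ψ = 0.5800: g = 0.15707, g' = -0.4220 → ψ = 0.9522
  ψ = 0.9522: g = -0.02242, g' = -0.5944 → ψ = 0.9145
  ψ = 0.9145: g = -0.00067, g' = -0.5599 → ψ = 0.9133
Converged at ψ = 0.9133.
Compositions from xᵢ = zᵢ/(1+ψ(Kᵢ−1)), yᵢ = Kᵢxᵢ:
  1: x = 0.4173, y = 0.7519
  2: x = 0.5827, y = 0.2481

y_2 = 0.2481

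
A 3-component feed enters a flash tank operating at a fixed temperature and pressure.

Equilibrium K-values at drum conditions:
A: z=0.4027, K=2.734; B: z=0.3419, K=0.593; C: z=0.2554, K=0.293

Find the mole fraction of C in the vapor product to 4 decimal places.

y_C = 0.1036

Rachford–Rice: g(ψ) = Σ zᵢ(Kᵢ−1)/(1+ψ(Kᵢ−1)) = 0.
Feasibility: ΣzᵢKᵢ = 1.3786, Σzᵢ/Kᵢ = 1.5955 — both > 1, two phases present.
Newton–Raphson from ψ = 0.48:
  ψ = 0.4800: g = -0.06517, g' = -0.7406 → ψ = 0.3920
  ψ = 0.3920: g = 0.00034, g' = -0.7536 → ψ = 0.3925
Converged at ψ = 0.3925.
Compositions from xᵢ = zᵢ/(1+ψ(Kᵢ−1)), yᵢ = Kᵢxᵢ:
  A: x = 0.2396, y = 0.6551
  B: x = 0.4069, y = 0.2413
  C: x = 0.3535, y = 0.1036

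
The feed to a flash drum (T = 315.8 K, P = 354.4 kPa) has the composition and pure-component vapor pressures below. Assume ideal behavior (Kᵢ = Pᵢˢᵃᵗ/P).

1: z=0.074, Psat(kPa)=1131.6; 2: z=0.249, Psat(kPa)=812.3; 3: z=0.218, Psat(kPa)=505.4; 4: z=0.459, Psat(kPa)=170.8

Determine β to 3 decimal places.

Raoult's law: Kᵢ = Pᵢˢᵃᵗ/P = Pᵢˢᵃᵗ/354.4.
  K_1 = 1131.6/354.4 = 3.19300, K_2 = 812.3/354.4 = 2.29204, K_3 = 505.4/354.4 = 1.42607, K_4 = 170.8/354.4 = 0.48194
Rachford–Rice: g(β) = Σ zᵢ(Kᵢ−1)/(1+β(Kᵢ−1)) = 0.
g(0) = ΣzᵢKᵢ − 1 = 0.339 and g(1) = 1 − Σzᵢ/Kᵢ = -0.237, so a root lies in (0, 1).
Iterate (Newton) starting at β = 0.68:
  β = 0.680: g = -0.0587, g' = -0.493 → β = 0.561
  β = 0.561: g = -0.0009, g' = -0.482 → β = 0.559
Converged at β = 0.559.

β = 0.559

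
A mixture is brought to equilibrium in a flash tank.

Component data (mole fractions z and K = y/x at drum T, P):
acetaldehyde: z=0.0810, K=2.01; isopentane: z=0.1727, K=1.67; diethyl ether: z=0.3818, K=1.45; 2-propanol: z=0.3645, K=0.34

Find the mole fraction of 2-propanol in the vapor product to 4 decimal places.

Newton–Raphson from β = 0.55:
  β = 0.5500: g = -0.10279, g' = -0.5165 → β = 0.3510
  β = 0.3510: g = -0.01065, g' = -0.4225 → β = 0.3258
  β = 0.3258: g = -0.00009, g' = -0.4155 → β = 0.3256
Converged at β = 0.3256.
Compositions from xᵢ = zᵢ/(1+β(Kᵢ−1)), yᵢ = Kᵢxᵢ:
  acetaldehyde: x = 0.0610, y = 0.1225
  isopentane: x = 0.1418, y = 0.2368
  diethyl ether: x = 0.3330, y = 0.4829
  2-propanol: x = 0.4643, y = 0.1578

y_2-propanol = 0.1578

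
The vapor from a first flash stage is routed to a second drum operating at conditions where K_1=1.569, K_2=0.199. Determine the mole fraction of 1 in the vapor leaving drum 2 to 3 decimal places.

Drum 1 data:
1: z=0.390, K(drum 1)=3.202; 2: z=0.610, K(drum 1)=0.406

y_1 (drum 2) = 0.917

Drum 1:
Material balance + equilibrium reduce to Σ zᵢ(Kᵢ−1)/(1+ψ₁(Kᵢ−1)) = 0.
Check two-phase: ΣzᵢKᵢ = 1.496 > 1 and Σzᵢ/Kᵢ = 1.624 > 1, so g(0) = 0.496 > 0 and g(1) = -0.624 < 0.
Newton–Raphson from ψ₁ = 0.5:
  ψ₁ = 0.500: g = -0.1067, g' = -0.864 → ψ₁ = 0.377
  ψ₁ = 0.377: g = 0.0028, g' = -0.922 → ψ₁ = 0.380
Converged at ψ₁ = 0.380.
Drum-1 compositions:
  1: x = 0.212, y = 0.680
  2: x = 0.788, y = 0.320
Drum-2 feed = drum-1 vapor: z₂ = (0.6803, 0.3197).
Drum 2:
Newton–Raphson from ψ₂ = 0.5:
  ψ₂ = 0.500: g = -0.1259, g' = -0.704 → ψ₂ = 0.321
  ψ₂ = 0.321: g = -0.0176, g' = -0.529 → ψ₂ = 0.288
  ψ₂ = 0.288: g = -0.0003, g' = -0.509 → ψ₂ = 0.287
Converged at ψ₂ = 0.287.
  1: x = 0.585, y = 0.917
  2: x = 0.415, y = 0.083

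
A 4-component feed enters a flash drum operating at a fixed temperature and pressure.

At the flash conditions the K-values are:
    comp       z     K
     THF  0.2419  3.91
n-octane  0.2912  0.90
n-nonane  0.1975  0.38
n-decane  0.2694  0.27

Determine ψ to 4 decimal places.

ψ = 0.2423

Let ψ = V/F and solve Σ zᵢ(Kᵢ−1)/(1+ψ(Kᵢ−1)) = 0.
Check two-phase: ΣzᵢKᵢ = 1.3557 > 1 and Σzᵢ/Kᵢ = 1.9029 > 1, so g(0) = 0.3557 > 0 and g(1) = -0.9029 < 0.
Newton iteration, ψ⁰ = 0.5:
  ψ = 0.5000: g = -0.23109, g' = -0.8586 → ψ = 0.2309
  ψ = 0.2309: g = 0.01183, g' = -1.0470 → ψ = 0.2422
  ψ = 0.2422: g = 0.00013, g' = -1.0249 → ψ = 0.2423
Converged at ψ = 0.2423.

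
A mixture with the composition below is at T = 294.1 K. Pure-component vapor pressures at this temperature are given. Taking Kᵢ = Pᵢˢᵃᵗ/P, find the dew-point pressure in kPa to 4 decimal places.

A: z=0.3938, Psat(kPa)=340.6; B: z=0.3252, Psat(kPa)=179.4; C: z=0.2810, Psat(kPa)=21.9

At the dew point ψ → 1, so Σzᵢ/Kᵢ = 1 with Kᵢ = Pᵢˢᵃᵗ/P ⇒ 1/P = Σzᵢ/Pᵢˢᵃᵗ.
1/P = 0.3938/340.6 + 0.3252/179.4 + 0.2810/21.9 = 0.0158000 ⇒ P = 63.2913 kPa

Pdew = 63.2913 kPa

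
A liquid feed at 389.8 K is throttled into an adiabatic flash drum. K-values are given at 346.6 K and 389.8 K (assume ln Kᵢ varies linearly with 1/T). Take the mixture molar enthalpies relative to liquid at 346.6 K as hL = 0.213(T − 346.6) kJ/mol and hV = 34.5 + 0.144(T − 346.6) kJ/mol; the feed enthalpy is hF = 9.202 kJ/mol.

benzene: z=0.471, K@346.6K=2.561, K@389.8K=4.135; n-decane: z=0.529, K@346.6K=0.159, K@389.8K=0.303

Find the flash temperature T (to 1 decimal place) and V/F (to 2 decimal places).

Adiabatic flash: solve Rachford–Rice at each trial T, then check hF = ψ·hV(T) + (1−ψ)·hL(T).
  T = 346.6 K: K = (2.561, 0.159), RR gives ψ = 0.221, H_out = 7.630 kJ/mol
  T = 389.8 K: K = (4.135, 0.303), RR gives ψ = 0.507, H_out = 25.182 kJ/mol
  T = 368.2 K: K = (3.300, 0.224), RR gives ψ = 0.377, H_out = 17.037 kJ/mol
  T = 357.4 K: K = (2.918, 0.190), RR gives ψ = 0.305, H_out = 12.610 kJ/mol
  T = 352.0 K: K = (2.737, 0.174), RR gives ψ = 0.265, H_out = 10.211 kJ/mol
  T = 349.3 K: K = (2.648, 0.166), RR gives ψ = 0.244, H_out = 8.947 kJ/mol
  T = 350.6 K: K = (2.690, 0.170), RR gives ψ = 0.254, H_out = 9.561 kJ/mol
Linear interpolation between T = 349.3 (H_out = 8.947) and T = 350.6 (H_out = 9.561) on hF = 9.202 gives T ≈ 349.8 K, at which ψ = 0.25.

T = 349.8 K, V/F = 0.25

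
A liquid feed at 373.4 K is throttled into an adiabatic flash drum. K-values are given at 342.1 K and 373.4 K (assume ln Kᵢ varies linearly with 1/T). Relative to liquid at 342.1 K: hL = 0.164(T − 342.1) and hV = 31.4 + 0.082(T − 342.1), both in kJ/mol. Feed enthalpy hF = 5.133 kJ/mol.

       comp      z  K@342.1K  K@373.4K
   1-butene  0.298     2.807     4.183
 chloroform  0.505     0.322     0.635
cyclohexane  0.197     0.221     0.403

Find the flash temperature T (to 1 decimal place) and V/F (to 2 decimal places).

Adiabatic flash: solve Rachford–Rice at each trial T, then check hF = ψ·hV(T) + (1−ψ)·hL(T).
  T = 342.1 K: K = (2.807, 0.322, 0.221), RR gives ψ = 0.033, H_out = 1.048 kJ/mol
  T = 373.4 K: K = (4.183, 0.635, 0.403), RR gives ψ = 0.462, H_out = 18.447 kJ/mol
  T = 357.8 K: K = (3.459, 0.459, 0.303), RR gives ψ = 0.223, H_out = 9.295 kJ/mol
  T = 350.0 K: K = (3.125, 0.387, 0.260), RR gives ψ = 0.129, H_out = 5.249 kJ/mol
  T = 346.1 K: K = (2.966, 0.354, 0.240), RR gives ψ = 0.082, H_out = 3.207 kJ/mol
  T = 348.1 K: K = (3.047, 0.370, 0.250), RR gives ψ = 0.106, H_out = 4.259 kJ/mol
Linear interpolation between T = 348.1 (H_out = 4.259) and T = 350.0 (H_out = 5.249) on hF = 5.133 gives T ≈ 349.8 K, at which ψ = 0.13.

T = 349.8 K, V/F = 0.13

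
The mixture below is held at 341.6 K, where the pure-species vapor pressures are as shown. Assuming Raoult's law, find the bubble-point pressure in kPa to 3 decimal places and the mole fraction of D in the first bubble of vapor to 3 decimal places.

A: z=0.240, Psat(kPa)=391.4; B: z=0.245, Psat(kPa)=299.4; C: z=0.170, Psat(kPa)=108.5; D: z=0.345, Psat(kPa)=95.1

At the bubble point ψ → 0, so ΣzᵢKᵢ = 1 with Kᵢ = Pᵢˢᵃᵗ/P ⇒ P = ΣzᵢPᵢˢᵃᵗ.
P = 0.240·391.4 + 0.245·299.4 + 0.170·108.5 + 0.345·95.1 = 218.543 kPa
yᵢ = zᵢPᵢˢᵃᵗ/P ⇒ y_D = 0.345·95.1/218.543 = 0.150

Pbub = 218.543 kPa, y_D = 0.150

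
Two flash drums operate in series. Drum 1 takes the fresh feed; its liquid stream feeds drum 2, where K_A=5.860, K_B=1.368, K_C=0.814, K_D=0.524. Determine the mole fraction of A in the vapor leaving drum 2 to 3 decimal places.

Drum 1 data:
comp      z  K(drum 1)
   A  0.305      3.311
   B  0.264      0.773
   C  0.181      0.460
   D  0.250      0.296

y_A (drum 2) = 0.234

Drum 1:
Newton iteration, ψ₁⁰ = 0.62:
  ψ₁ = 0.620: g = -0.2393, g' = -0.803 → ψ₁ = 0.322
  ψ₁ = 0.322: g = -0.0065, g' = -0.836 → ψ₁ = 0.314
Converged at ψ₁ = 0.314.
Drum-1 compositions:
  A: x = 0.177, y = 0.585
  B: x = 0.284, y = 0.220
  C: x = 0.218, y = 0.100
  D: x = 0.321, y = 0.095
Drum-2 feed = drum-1 liquid: z₂ = (0.1767, 0.2843, 0.2180, 0.3210).
Drum 2:
Newton iteration, ψ₂⁰ = 0.59:
  ψ₂ = 0.590: g = 0.0499, g' = -0.455 → ψ₂ = 0.700
  ψ₂ = 0.700: g = 0.0026, g' = -0.413 → ψ₂ = 0.706
Converged at ψ₂ = 0.706.
  A: x = 0.040, y = 0.234
  B: x = 0.226, y = 0.309
  C: x = 0.251, y = 0.204
  D: x = 0.484, y = 0.253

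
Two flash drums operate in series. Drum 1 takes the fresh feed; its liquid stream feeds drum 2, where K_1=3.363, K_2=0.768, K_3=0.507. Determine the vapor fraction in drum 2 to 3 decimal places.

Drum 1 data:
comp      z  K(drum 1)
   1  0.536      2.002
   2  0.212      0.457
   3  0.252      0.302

V/F (drum 2) = 0.718

Drum 1:
Material balance + equilibrium reduce to Σ zᵢ(Kᵢ−1)/(1+ψ₁(Kᵢ−1)) = 0.
Check two-phase: ΣzᵢKᵢ = 1.246 > 1 and Σzᵢ/Kᵢ = 1.566 > 1, so g(0) = 0.246 > 0 and g(1) = -0.566 < 0.
Newton–Raphson from ψ₁ = 0.59:
  ψ₁ = 0.590: g = -0.1309, g' = -0.703 → ψ₁ = 0.404
  ψ₁ = 0.404: g = -0.0100, g' = -0.613 → ψ₁ = 0.387
Converged at ψ₁ = 0.387.
Drum-1 compositions:
  1: x = 0.386, y = 0.773
  2: x = 0.268, y = 0.123
  3: x = 0.345, y = 0.104
Drum-2 feed = drum-1 liquid: z₂ = (0.3861, 0.2685, 0.3454).
Drum 2:
Let ψ₂ = V/F and solve Σ zᵢ(Kᵢ−1)/(1+ψ₂(Kᵢ−1)) = 0.
g(0) = ΣzᵢKᵢ − 1 = 0.680 and g(1) = 1 − Σzᵢ/Kᵢ = -0.146, so a root lies in (0, 1).
Newton iteration, ψ₂⁰ = 0.48:
  ψ₂ = 0.480: g = 0.1343, g' = -0.636 → ψ₂ = 0.691
  ψ₂ = 0.691: g = 0.0139, g' = -0.525 → ψ₂ = 0.718
Converged at ψ₂ = 0.718.
  1: x = 0.143, y = 0.482
  2: x = 0.322, y = 0.247
  3: x = 0.535, y = 0.271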